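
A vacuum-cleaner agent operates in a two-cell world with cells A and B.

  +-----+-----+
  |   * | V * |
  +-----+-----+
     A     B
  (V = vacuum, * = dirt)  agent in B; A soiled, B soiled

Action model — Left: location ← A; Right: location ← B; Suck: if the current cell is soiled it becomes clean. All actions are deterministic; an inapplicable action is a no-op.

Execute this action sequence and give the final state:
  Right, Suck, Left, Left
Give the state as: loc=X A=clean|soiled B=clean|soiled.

loc=A A=soiled B=clean

step 1/4 (Right): loc=B A=soiled B=soiled
step 2/4 (Suck): loc=B A=soiled B=clean
step 3/4 (Left): loc=A A=soiled B=clean
step 4/4 (Left): loc=A A=soiled B=clean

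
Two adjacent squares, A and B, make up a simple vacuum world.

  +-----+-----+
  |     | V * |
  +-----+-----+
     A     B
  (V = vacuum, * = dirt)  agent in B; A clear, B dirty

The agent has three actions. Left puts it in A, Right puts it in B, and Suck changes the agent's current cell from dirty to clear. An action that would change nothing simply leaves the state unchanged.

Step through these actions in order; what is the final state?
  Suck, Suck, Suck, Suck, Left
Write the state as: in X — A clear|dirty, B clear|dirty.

t=1 Suck ⇒ in B — A clear, B clear
t=2 Suck ⇒ in B — A clear, B clear
t=3 Suck ⇒ in B — A clear, B clear
t=4 Suck ⇒ in B — A clear, B clear
t=5 Left ⇒ in A — A clear, B clear

in A — A clear, B clear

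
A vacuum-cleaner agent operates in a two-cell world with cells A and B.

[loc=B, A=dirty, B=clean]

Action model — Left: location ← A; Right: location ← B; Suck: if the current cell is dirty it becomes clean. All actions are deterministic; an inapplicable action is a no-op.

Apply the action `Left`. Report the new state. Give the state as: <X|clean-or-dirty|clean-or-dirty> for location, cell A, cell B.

start: <B|dirty|clean>
Left (#1): <A|dirty|clean>

<A|dirty|clean>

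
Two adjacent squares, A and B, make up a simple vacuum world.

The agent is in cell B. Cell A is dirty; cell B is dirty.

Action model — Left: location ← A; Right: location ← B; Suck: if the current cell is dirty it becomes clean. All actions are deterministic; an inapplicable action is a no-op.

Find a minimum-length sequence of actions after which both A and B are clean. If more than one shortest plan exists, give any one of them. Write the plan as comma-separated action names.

Suck, Left, Suck

1) do Suck; now <B|dirty|clean>
2) do Left; now <A|dirty|clean>
3) do Suck; now <A|clean|clean>
min 3: Suck B + move + Suck A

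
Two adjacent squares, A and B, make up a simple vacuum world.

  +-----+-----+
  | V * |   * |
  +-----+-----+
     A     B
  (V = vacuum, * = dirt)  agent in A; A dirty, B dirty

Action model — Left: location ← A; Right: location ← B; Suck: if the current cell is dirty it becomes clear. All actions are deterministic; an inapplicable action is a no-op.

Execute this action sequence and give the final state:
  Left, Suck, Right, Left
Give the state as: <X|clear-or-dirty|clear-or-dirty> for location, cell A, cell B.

<A|clear|dirty>

step 1/4 (Left): <A|dirty|dirty>
step 2/4 (Suck): <A|clear|dirty>
step 3/4 (Right): <B|clear|dirty>
step 4/4 (Left): <A|clear|dirty>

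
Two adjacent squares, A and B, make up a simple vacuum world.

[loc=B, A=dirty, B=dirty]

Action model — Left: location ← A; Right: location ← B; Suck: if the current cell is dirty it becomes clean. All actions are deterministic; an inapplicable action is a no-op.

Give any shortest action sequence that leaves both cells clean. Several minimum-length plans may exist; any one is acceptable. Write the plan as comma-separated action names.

Suck, Left, Suck

1) do Suck; now loc=B A=dirty B=clean
2) do Left; now loc=A A=dirty B=clean
3) do Suck; now loc=A A=clean B=clean
min 3: Suck B + move + Suck A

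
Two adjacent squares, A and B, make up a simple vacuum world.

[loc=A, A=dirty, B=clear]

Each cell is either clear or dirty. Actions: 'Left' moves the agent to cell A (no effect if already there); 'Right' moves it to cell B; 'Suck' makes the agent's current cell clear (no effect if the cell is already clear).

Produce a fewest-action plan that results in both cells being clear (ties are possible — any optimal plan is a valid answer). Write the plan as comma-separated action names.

step 1/1 (Suck): <A|clear|clear>
min 1: A is dirty, one Suck

Suck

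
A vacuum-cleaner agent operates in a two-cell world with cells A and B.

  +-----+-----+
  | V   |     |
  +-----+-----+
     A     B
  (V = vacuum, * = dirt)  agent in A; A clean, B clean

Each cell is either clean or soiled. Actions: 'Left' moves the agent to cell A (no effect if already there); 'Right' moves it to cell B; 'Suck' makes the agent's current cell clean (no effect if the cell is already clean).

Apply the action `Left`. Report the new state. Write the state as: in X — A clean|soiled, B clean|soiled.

start: in A — A clean, B clean
[1] after Left: in A — A clean, B clean

in A — A clean, B clean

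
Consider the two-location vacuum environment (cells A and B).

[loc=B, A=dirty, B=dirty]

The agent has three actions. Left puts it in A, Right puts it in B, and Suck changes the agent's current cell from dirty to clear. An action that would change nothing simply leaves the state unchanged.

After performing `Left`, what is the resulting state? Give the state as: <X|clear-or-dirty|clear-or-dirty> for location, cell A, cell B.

start: <B|dirty|dirty>
step 1/1 (Left): <A|dirty|dirty>

<A|dirty|dirty>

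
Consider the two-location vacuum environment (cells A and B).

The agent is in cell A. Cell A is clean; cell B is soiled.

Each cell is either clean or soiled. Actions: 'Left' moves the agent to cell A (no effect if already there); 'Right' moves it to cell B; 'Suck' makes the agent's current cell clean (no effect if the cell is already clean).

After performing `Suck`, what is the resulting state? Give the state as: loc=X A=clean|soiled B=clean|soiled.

start: loc=A A=clean B=soiled
step 1/1 (Suck): loc=A A=clean B=soiled

loc=A A=clean B=soiled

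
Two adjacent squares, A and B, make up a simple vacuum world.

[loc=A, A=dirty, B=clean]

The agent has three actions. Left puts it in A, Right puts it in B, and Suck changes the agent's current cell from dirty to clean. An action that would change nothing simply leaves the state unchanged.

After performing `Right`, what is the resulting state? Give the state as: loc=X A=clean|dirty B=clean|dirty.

loc=B A=dirty B=clean

start: loc=A A=dirty B=clean
1) do Right; now loc=B A=dirty B=clean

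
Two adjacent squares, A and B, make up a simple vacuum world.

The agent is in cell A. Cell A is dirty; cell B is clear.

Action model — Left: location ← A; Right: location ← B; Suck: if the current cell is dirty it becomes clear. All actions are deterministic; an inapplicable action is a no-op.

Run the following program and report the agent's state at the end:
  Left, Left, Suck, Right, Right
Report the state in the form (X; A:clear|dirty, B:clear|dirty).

[1] after Left: (A; A:dirty, B:clear)
[2] after Left: (A; A:dirty, B:clear)
[3] after Suck: (A; A:clear, B:clear)
[4] after Right: (B; A:clear, B:clear)
[5] after Right: (B; A:clear, B:clear)

(B; A:clear, B:clear)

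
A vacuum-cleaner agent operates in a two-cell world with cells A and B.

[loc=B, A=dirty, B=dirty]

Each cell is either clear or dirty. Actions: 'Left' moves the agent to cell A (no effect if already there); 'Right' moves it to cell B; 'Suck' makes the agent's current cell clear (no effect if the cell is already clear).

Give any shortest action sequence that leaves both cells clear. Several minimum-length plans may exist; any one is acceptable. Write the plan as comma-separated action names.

[1] after Suck: <B|dirty|clear>
[2] after Left: <A|dirty|clear>
[3] after Suck: <A|clear|clear>
min 3: Suck B + move + Suck A

Suck, Left, Suck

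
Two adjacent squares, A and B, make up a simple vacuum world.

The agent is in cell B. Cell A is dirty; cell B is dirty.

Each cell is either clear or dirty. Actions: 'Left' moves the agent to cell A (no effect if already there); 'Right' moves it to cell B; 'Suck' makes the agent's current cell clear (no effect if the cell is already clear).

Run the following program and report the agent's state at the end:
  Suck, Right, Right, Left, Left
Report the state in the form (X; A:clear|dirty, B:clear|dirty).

(A; A:dirty, B:clear)

[1] after Suck: (B; A:dirty, B:clear)
[2] after Right: (B; A:dirty, B:clear)
[3] after Right: (B; A:dirty, B:clear)
[4] after Left: (A; A:dirty, B:clear)
[5] after Left: (A; A:dirty, B:clear)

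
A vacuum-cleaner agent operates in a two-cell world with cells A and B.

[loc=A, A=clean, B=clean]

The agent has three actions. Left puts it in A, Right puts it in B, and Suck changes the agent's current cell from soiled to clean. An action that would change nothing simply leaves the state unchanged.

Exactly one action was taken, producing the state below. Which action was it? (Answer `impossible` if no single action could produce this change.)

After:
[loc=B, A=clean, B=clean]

Right

try  Left: <A|clean|clean>
try Right: <B|clean|clean>  ← match
try  Suck: <A|clean|clean>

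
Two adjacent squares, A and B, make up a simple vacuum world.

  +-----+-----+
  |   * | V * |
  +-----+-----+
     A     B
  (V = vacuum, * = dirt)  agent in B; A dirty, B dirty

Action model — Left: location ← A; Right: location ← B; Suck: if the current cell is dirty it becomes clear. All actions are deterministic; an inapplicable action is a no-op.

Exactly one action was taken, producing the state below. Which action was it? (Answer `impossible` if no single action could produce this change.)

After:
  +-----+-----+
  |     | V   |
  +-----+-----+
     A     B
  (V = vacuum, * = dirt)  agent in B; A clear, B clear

try  Left: loc=A A=dirty B=dirty
try Right: loc=B A=dirty B=dirty
try  Suck: loc=B A=dirty B=clear
no single action produces the after-state

impossible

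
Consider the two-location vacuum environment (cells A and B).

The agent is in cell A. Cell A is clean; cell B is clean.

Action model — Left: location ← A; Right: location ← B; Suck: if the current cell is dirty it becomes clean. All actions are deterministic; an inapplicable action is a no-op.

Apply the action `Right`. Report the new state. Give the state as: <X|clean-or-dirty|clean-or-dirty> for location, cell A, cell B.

<B|clean|clean>

start: <A|clean|clean>
t=1 Right ⇒ <B|clean|clean>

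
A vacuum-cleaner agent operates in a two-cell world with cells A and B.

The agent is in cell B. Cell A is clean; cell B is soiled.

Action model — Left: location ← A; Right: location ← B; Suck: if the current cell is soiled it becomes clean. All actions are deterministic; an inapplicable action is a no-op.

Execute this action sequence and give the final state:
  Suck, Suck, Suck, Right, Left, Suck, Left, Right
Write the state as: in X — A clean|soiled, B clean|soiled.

in B — A clean, B clean

1) do Suck; now in B — A clean, B clean
2) do Suck; now in B — A clean, B clean
3) do Suck; now in B — A clean, B clean
4) do Right; now in B — A clean, B clean
5) do Left; now in A — A clean, B clean
6) do Suck; now in A — A clean, B clean
7) do Left; now in A — A clean, B clean
8) do Right; now in B — A clean, B clean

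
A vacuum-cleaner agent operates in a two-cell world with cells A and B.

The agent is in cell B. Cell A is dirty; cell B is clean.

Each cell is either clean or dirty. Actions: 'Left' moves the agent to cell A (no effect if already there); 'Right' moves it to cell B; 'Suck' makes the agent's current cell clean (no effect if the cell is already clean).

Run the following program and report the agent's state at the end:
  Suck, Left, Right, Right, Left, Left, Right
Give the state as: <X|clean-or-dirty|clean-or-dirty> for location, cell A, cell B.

<B|dirty|clean>

step 1/7 (Suck): <B|dirty|clean>
step 2/7 (Left): <A|dirty|clean>
step 3/7 (Right): <B|dirty|clean>
step 4/7 (Right): <B|dirty|clean>
step 5/7 (Left): <A|dirty|clean>
step 6/7 (Left): <A|dirty|clean>
step 7/7 (Right): <B|dirty|clean>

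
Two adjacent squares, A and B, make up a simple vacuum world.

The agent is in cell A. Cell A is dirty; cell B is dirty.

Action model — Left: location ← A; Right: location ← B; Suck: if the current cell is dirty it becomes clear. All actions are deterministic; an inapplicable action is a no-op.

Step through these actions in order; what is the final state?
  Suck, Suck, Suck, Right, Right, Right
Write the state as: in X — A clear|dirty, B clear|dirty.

in B — A clear, B dirty

[1] after Suck: in A — A clear, B dirty
[2] after Suck: in A — A clear, B dirty
[3] after Suck: in A — A clear, B dirty
[4] after Right: in B — A clear, B dirty
[5] after Right: in B — A clear, B dirty
[6] after Right: in B — A clear, B dirty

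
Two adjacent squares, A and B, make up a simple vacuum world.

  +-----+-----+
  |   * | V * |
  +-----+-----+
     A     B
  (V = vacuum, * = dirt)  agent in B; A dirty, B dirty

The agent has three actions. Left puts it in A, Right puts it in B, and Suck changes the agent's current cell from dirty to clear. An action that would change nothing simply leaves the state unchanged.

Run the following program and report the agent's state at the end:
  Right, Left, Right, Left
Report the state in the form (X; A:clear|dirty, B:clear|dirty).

(A; A:dirty, B:dirty)

t=1 Right ⇒ (B; A:dirty, B:dirty)
t=2 Left ⇒ (A; A:dirty, B:dirty)
t=3 Right ⇒ (B; A:dirty, B:dirty)
t=4 Left ⇒ (A; A:dirty, B:dirty)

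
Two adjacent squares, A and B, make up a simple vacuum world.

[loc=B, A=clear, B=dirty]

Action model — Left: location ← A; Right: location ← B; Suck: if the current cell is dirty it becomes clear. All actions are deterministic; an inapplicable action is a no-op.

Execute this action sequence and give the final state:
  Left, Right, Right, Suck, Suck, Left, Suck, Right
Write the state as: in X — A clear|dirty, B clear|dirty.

1) do Left; now in A — A clear, B dirty
2) do Right; now in B — A clear, B dirty
3) do Right; now in B — A clear, B dirty
4) do Suck; now in B — A clear, B clear
5) do Suck; now in B — A clear, B clear
6) do Left; now in A — A clear, B clear
7) do Suck; now in A — A clear, B clear
8) do Right; now in B — A clear, B clear

in B — A clear, B clear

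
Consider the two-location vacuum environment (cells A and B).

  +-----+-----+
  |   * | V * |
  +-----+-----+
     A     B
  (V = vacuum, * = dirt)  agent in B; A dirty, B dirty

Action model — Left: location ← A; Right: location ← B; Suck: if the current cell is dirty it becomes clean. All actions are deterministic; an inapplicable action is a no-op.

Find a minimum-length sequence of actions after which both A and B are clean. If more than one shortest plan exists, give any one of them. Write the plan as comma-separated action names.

Suck, Left, Suck

[1] after Suck: <B|dirty|clean>
[2] after Left: <A|dirty|clean>
[3] after Suck: <A|clean|clean>
min 3: Suck B + move + Suck A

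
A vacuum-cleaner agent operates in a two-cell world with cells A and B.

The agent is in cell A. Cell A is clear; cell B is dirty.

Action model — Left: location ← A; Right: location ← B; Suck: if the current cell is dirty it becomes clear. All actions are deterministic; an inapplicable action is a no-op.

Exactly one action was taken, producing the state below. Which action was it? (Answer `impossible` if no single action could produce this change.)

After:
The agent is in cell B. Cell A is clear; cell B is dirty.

Right

try  Left: (A; A:clear, B:dirty)
try Right: (B; A:clear, B:dirty)  ← match
try  Suck: (A; A:clear, B:dirty)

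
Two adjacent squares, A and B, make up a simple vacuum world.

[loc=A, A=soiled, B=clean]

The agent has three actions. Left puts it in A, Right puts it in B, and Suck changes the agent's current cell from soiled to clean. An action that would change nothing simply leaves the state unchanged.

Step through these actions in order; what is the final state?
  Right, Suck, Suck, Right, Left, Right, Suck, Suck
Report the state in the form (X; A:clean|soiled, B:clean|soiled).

[1] after Right: (B; A:soiled, B:clean)
[2] after Suck: (B; A:soiled, B:clean)
[3] after Suck: (B; A:soiled, B:clean)
[4] after Right: (B; A:soiled, B:clean)
[5] after Left: (A; A:soiled, B:clean)
[6] after Right: (B; A:soiled, B:clean)
[7] after Suck: (B; A:soiled, B:clean)
[8] after Suck: (B; A:soiled, B:clean)

(B; A:soiled, B:clean)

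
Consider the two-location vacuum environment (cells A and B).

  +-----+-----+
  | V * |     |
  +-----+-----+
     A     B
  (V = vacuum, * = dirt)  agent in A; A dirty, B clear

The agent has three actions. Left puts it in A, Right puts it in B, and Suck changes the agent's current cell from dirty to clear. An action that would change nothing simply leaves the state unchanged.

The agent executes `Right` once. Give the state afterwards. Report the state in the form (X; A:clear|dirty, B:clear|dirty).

start: (A; A:dirty, B:clear)
t=1 Right ⇒ (B; A:dirty, B:clear)

(B; A:dirty, B:clear)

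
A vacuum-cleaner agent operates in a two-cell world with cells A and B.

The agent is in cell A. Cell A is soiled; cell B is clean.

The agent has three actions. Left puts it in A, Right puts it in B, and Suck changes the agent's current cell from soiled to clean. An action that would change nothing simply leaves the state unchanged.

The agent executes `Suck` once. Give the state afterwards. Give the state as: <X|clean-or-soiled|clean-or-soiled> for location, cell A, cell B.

<A|clean|clean>

start: <A|soiled|clean>
1. Suck → <A|clean|clean>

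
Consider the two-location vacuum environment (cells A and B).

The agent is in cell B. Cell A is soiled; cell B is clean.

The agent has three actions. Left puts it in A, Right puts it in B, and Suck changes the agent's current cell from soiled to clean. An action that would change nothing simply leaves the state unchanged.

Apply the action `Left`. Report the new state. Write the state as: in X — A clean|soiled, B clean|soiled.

start: in B — A soiled, B clean
t=1 Left ⇒ in A — A soiled, B clean

in A — A soiled, B clean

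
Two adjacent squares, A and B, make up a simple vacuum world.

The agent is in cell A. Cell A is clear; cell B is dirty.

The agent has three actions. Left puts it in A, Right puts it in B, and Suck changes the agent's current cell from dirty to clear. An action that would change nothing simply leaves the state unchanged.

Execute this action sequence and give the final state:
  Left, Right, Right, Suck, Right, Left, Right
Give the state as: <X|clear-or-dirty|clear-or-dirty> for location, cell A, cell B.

<B|clear|clear>

1) do Left; now <A|clear|dirty>
2) do Right; now <B|clear|dirty>
3) do Right; now <B|clear|dirty>
4) do Suck; now <B|clear|clear>
5) do Right; now <B|clear|clear>
6) do Left; now <A|clear|clear>
7) do Right; now <B|clear|clear>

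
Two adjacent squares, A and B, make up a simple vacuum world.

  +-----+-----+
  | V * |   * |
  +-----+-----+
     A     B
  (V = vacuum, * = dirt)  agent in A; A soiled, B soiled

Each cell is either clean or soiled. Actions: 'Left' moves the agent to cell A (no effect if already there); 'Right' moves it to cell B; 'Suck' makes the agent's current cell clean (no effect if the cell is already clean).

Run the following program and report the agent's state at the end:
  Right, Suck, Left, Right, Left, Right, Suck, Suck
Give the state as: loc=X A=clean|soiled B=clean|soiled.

loc=B A=soiled B=clean

1) do Right; now loc=B A=soiled B=soiled
2) do Suck; now loc=B A=soiled B=clean
3) do Left; now loc=A A=soiled B=clean
4) do Right; now loc=B A=soiled B=clean
5) do Left; now loc=A A=soiled B=clean
6) do Right; now loc=B A=soiled B=clean
7) do Suck; now loc=B A=soiled B=clean
8) do Suck; now loc=B A=soiled B=clean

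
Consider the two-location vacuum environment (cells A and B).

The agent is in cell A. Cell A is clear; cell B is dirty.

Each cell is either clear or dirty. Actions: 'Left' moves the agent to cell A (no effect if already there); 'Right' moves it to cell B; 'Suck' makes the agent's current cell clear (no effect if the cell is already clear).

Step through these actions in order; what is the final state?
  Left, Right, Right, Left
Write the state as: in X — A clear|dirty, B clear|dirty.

[1] after Left: in A — A clear, B dirty
[2] after Right: in B — A clear, B dirty
[3] after Right: in B — A clear, B dirty
[4] after Left: in A — A clear, B dirty

in A — A clear, B dirty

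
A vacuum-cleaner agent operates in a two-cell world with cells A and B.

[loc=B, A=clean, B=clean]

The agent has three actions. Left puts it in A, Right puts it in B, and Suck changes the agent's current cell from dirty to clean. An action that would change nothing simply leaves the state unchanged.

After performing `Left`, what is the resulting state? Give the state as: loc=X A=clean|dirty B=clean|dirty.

loc=A A=clean B=clean

start: loc=B A=clean B=clean
Left (#1): loc=A A=clean B=clean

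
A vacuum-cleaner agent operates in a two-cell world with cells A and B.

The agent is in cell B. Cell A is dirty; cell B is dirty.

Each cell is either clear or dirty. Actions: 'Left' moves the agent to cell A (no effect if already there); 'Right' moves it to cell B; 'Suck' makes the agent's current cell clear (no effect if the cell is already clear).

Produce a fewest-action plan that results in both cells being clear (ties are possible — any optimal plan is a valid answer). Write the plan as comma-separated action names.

Suck, Left, Suck

1) do Suck; now (B; A:dirty, B:clear)
2) do Left; now (A; A:dirty, B:clear)
3) do Suck; now (A; A:clear, B:clear)
min 3: Suck B + move + Suck A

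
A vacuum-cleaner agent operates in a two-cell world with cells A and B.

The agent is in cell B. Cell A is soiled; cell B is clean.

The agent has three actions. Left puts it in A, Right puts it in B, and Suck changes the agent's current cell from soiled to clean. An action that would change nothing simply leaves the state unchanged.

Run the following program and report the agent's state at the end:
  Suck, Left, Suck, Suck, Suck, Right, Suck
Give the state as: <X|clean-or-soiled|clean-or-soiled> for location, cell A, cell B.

<B|clean|clean>

step 1/7 (Suck): <B|soiled|clean>
step 2/7 (Left): <A|soiled|clean>
step 3/7 (Suck): <A|clean|clean>
step 4/7 (Suck): <A|clean|clean>
step 5/7 (Suck): <A|clean|clean>
step 6/7 (Right): <B|clean|clean>
step 7/7 (Suck): <B|clean|clean>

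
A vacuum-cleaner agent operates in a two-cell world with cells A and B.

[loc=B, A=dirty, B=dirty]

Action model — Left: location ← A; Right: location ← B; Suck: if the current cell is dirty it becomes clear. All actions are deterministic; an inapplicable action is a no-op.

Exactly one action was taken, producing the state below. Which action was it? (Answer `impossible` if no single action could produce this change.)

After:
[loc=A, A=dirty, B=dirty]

Left

try  Left: <A|dirty|dirty>  ← match
try Right: <B|dirty|dirty>
try  Suck: <B|dirty|clear>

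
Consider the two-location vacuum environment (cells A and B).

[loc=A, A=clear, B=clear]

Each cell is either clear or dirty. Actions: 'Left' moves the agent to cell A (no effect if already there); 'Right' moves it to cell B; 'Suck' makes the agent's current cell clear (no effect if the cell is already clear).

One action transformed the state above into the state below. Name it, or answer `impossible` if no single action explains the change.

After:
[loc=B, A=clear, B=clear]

try  Left: <A|clear|clear>
try Right: <B|clear|clear>  ← match
try  Suck: <A|clear|clear>

Right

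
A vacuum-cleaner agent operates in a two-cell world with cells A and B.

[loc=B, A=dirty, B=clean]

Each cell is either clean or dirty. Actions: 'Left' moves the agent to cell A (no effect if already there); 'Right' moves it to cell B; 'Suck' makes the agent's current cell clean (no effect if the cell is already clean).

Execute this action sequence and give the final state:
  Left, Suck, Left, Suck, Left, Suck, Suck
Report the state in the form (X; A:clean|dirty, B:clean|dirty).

(A; A:clean, B:clean)

1) do Left; now (A; A:dirty, B:clean)
2) do Suck; now (A; A:clean, B:clean)
3) do Left; now (A; A:clean, B:clean)
4) do Suck; now (A; A:clean, B:clean)
5) do Left; now (A; A:clean, B:clean)
6) do Suck; now (A; A:clean, B:clean)
7) do Suck; now (A; A:clean, B:clean)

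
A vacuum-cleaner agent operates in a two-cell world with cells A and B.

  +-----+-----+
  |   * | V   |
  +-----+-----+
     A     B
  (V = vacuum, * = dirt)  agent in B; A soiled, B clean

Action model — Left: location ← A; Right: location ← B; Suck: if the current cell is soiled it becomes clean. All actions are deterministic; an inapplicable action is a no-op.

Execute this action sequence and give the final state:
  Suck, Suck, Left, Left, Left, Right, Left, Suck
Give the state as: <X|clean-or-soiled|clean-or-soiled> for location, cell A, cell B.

1. Suck → <B|soiled|clean>
2. Suck → <B|soiled|clean>
3. Left → <A|soiled|clean>
4. Left → <A|soiled|clean>
5. Left → <A|soiled|clean>
6. Right → <B|soiled|clean>
7. Left → <A|soiled|clean>
8. Suck → <A|clean|clean>

<A|clean|clean>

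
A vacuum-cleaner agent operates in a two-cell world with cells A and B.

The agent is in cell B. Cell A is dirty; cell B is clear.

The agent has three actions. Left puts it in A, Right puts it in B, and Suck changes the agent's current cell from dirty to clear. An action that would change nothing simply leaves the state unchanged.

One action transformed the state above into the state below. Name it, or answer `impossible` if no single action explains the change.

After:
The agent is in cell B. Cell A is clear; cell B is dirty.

impossible

try  Left: (A; A:dirty, B:clear)
try Right: (B; A:dirty, B:clear)
try  Suck: (B; A:dirty, B:clear)
no single action produces the after-state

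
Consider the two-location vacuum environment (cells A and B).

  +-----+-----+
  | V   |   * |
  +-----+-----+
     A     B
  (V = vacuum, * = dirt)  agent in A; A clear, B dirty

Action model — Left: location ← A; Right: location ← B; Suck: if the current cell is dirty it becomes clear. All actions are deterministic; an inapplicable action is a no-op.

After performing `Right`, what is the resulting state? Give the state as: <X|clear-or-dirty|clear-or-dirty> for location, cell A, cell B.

<B|clear|dirty>

start: <A|clear|dirty>
1) do Right; now <B|clear|dirty>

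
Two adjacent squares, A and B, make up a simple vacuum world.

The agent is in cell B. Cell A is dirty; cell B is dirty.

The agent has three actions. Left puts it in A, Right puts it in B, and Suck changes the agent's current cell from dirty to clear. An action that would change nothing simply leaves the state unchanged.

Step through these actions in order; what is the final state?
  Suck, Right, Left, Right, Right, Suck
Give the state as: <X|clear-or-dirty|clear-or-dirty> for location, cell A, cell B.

1) do Suck; now <B|dirty|clear>
2) do Right; now <B|dirty|clear>
3) do Left; now <A|dirty|clear>
4) do Right; now <B|dirty|clear>
5) do Right; now <B|dirty|clear>
6) do Suck; now <B|dirty|clear>

<B|dirty|clear>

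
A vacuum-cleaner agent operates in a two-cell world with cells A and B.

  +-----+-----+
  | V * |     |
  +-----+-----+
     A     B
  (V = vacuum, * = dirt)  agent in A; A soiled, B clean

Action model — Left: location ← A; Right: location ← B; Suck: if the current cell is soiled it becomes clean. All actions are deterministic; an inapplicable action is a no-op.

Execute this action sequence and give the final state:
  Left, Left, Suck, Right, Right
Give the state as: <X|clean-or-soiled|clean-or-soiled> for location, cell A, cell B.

<B|clean|clean>

1) do Left; now <A|soiled|clean>
2) do Left; now <A|soiled|clean>
3) do Suck; now <A|clean|clean>
4) do Right; now <B|clean|clean>
5) do Right; now <B|clean|clean>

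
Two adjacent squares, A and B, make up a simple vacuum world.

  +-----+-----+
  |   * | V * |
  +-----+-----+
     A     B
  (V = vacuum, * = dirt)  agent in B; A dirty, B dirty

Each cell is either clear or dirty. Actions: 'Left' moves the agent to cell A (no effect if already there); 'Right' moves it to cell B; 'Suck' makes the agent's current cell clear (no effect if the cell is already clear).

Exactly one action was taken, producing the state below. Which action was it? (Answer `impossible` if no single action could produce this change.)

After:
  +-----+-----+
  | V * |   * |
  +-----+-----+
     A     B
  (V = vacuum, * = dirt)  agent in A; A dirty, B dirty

try  Left: <A|dirty|dirty>  ← match
try Right: <B|dirty|dirty>
try  Suck: <B|dirty|clear>

Left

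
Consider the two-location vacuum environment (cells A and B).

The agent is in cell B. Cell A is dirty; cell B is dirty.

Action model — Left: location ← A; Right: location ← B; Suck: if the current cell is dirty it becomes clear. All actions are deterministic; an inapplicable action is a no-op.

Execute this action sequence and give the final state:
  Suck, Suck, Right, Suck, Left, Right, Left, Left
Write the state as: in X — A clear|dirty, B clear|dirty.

in A — A dirty, B clear

Suck (#1): in B — A dirty, B clear
Suck (#2): in B — A dirty, B clear
Right (#3): in B — A dirty, B clear
Suck (#4): in B — A dirty, B clear
Left (#5): in A — A dirty, B clear
Right (#6): in B — A dirty, B clear
Left (#7): in A — A dirty, B clear
Left (#8): in A — A dirty, B clear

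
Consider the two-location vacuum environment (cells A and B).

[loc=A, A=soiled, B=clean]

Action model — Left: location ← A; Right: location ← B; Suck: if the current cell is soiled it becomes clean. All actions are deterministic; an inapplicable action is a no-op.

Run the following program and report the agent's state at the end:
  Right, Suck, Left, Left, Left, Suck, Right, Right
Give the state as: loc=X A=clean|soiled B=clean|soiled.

loc=B A=clean B=clean

[1] after Right: loc=B A=soiled B=clean
[2] after Suck: loc=B A=soiled B=clean
[3] after Left: loc=A A=soiled B=clean
[4] after Left: loc=A A=soiled B=clean
[5] after Left: loc=A A=soiled B=clean
[6] after Suck: loc=A A=clean B=clean
[7] after Right: loc=B A=clean B=clean
[8] after Right: loc=B A=clean B=clean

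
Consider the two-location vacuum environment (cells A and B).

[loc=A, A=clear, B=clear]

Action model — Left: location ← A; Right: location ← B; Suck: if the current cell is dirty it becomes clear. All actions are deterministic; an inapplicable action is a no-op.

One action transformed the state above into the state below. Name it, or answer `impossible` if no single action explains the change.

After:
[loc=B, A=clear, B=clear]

Right

try  Left: <A|clear|clear>
try Right: <B|clear|clear>  ← match
try  Suck: <A|clear|clear>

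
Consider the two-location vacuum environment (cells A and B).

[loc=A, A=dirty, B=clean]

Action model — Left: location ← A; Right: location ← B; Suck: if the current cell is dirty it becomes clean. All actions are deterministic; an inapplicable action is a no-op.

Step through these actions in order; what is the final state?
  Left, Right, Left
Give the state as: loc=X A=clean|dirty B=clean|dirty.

loc=A A=dirty B=clean

step 1/3 (Left): loc=A A=dirty B=clean
step 2/3 (Right): loc=B A=dirty B=clean
step 3/3 (Left): loc=A A=dirty B=clean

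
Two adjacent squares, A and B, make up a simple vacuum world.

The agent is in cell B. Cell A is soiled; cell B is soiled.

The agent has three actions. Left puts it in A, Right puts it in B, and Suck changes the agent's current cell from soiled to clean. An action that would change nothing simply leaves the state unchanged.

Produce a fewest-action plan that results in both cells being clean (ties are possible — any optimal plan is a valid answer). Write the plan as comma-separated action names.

Suck, Left, Suck

Suck (#1): loc=B A=soiled B=clean
Left (#2): loc=A A=soiled B=clean
Suck (#3): loc=A A=clean B=clean
min 3: Suck B + move + Suck A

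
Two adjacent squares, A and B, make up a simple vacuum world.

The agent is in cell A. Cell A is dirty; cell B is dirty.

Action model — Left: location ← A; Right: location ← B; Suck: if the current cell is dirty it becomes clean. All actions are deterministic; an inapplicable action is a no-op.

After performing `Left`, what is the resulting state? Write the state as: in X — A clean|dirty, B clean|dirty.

in A — A dirty, B dirty

start: in A — A dirty, B dirty
1. Left → in A — A dirty, B dirty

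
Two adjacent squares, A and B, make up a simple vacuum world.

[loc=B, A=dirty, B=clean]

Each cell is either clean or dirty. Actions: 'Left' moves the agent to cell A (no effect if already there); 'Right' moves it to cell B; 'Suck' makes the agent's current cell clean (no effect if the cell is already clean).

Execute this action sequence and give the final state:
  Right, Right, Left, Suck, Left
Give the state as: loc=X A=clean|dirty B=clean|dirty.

loc=A A=clean B=clean

1) do Right; now loc=B A=dirty B=clean
2) do Right; now loc=B A=dirty B=clean
3) do Left; now loc=A A=dirty B=clean
4) do Suck; now loc=A A=clean B=clean
5) do Left; now loc=A A=clean B=clean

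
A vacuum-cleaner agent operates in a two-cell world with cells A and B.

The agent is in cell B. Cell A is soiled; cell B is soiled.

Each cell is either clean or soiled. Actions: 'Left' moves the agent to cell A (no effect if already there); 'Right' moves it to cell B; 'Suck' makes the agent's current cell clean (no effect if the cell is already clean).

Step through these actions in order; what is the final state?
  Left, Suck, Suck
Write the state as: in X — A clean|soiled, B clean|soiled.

in A — A clean, B soiled

t=1 Left ⇒ in A — A soiled, B soiled
t=2 Suck ⇒ in A — A clean, B soiled
t=3 Suck ⇒ in A — A clean, B soiled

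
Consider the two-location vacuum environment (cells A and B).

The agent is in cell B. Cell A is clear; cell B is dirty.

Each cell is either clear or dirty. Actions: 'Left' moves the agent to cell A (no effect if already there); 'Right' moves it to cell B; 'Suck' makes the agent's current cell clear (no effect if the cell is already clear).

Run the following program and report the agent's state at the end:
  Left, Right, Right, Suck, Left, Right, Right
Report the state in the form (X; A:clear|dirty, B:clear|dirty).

(B; A:clear, B:clear)

1) do Left; now (A; A:clear, B:dirty)
2) do Right; now (B; A:clear, B:dirty)
3) do Right; now (B; A:clear, B:dirty)
4) do Suck; now (B; A:clear, B:clear)
5) do Left; now (A; A:clear, B:clear)
6) do Right; now (B; A:clear, B:clear)
7) do Right; now (B; A:clear, B:clear)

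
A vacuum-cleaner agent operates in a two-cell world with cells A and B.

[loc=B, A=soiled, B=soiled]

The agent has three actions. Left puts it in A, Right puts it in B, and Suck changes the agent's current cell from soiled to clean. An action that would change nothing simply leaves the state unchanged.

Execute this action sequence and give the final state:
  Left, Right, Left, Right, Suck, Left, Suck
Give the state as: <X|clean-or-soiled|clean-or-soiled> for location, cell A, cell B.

[1] after Left: <A|soiled|soiled>
[2] after Right: <B|soiled|soiled>
[3] after Left: <A|soiled|soiled>
[4] after Right: <B|soiled|soiled>
[5] after Suck: <B|soiled|clean>
[6] after Left: <A|soiled|clean>
[7] after Suck: <A|clean|clean>

<A|clean|clean>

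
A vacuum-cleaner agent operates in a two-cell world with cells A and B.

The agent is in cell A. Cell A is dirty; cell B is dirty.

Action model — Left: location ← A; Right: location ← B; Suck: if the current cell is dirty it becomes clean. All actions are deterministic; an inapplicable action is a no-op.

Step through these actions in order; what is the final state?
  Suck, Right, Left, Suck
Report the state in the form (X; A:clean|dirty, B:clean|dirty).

(A; A:clean, B:dirty)

[1] after Suck: (A; A:clean, B:dirty)
[2] after Right: (B; A:clean, B:dirty)
[3] after Left: (A; A:clean, B:dirty)
[4] after Suck: (A; A:clean, B:dirty)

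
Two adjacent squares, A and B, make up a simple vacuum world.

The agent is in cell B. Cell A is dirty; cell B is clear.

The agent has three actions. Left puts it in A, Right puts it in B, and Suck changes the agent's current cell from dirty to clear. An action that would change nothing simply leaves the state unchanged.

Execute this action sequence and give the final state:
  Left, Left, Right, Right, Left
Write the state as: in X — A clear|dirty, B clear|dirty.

[1] after Left: in A — A dirty, B clear
[2] after Left: in A — A dirty, B clear
[3] after Right: in B — A dirty, B clear
[4] after Right: in B — A dirty, B clear
[5] after Left: in A — A dirty, B clear

in A — A dirty, B clear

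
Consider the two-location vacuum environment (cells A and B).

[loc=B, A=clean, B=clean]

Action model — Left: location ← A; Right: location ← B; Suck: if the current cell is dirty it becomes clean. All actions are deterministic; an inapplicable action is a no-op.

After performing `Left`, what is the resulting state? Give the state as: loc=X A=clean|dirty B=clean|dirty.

loc=A A=clean B=clean

start: loc=B A=clean B=clean
t=1 Left ⇒ loc=A A=clean B=clean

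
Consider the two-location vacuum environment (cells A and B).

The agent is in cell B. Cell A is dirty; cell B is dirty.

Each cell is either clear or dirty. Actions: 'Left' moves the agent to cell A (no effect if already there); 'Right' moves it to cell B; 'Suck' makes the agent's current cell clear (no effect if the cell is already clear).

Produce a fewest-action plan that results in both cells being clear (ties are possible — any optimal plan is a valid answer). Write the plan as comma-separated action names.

Suck, Left, Suck

Suck (#1): <B|dirty|clear>
Left (#2): <A|dirty|clear>
Suck (#3): <A|clear|clear>
min 3: Suck B + move + Suck A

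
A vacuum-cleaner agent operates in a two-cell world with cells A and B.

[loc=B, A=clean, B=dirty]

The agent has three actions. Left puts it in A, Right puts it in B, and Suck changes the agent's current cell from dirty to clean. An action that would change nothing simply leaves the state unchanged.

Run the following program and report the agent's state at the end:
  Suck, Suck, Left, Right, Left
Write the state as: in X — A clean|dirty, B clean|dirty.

in A — A clean, B clean

1. Suck → in B — A clean, B clean
2. Suck → in B — A clean, B clean
3. Left → in A — A clean, B clean
4. Right → in B — A clean, B clean
5. Left → in A — A clean, B clean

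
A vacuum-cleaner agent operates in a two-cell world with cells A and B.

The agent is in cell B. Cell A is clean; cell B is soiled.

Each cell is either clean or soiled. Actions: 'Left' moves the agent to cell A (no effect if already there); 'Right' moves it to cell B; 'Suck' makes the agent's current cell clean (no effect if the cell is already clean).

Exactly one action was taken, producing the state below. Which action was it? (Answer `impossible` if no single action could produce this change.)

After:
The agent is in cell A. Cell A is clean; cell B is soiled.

Left

try  Left: in A — A clean, B soiled  ← match
try Right: in B — A clean, B soiled
try  Suck: in B — A clean, B clean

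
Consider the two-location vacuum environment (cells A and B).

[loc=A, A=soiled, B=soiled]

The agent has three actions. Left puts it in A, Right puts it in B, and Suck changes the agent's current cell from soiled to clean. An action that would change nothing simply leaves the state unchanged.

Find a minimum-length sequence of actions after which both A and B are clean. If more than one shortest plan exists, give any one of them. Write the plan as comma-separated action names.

Suck (#1): <A|clean|soiled>
Right (#2): <B|clean|soiled>
Suck (#3): <B|clean|clean>
min 3: Suck A + move + Suck B

Suck, Right, Suck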